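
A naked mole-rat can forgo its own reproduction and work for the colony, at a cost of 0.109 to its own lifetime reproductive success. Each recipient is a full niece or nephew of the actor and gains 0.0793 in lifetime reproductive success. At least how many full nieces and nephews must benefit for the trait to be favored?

6

r to a full niece or nephew = 0.25 (full aunt/uncle↔niece/nephew: two paths of length 3 through the shared grandparent pair: r = 2·(1/2)^3 = 1/4).
Hamilton's rule: n·r·B > C  ⇒  n > C/(r·B) = 0.109/(0.25·0.0793) = 5.498.
The smallest integer exceeding 5.498 is 6.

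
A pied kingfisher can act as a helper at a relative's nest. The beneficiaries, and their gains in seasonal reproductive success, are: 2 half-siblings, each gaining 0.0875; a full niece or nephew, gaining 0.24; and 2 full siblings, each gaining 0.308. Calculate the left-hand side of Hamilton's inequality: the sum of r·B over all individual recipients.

0.41175

r to a half-sibling = 0.25 (half-sibs share one parent — one path of length 2: r = (1/2)^2 = 1/4).
r to a full niece or nephew = 1/4 (full aunt/uncle↔niece/nephew: two paths of length 3 through the shared grandparent pair: r = 2·(1/2)^3 = 1/4).
r to a full sibling = 0.5 (full sibs share both parents — two paths of length 2: r = 2·(1/2)^2 = 1/2).
Summing one r·B term per recipient: 2·0.25·0.0875 + 1·0.25·0.24 + 2·0.5·0.308 = 0.41175.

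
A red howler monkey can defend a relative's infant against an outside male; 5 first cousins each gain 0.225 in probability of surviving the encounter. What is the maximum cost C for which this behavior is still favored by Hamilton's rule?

0.140625

r to a first cousin = 0.125 (first cousins share one grandparent pair — two paths of length 4: r = 2·(1/2)^4 = 1/8).
Hamilton's rule: n·r·B > C, so the trait is favored while C < n·r·B = 5·0.125·0.225 = 0.140625.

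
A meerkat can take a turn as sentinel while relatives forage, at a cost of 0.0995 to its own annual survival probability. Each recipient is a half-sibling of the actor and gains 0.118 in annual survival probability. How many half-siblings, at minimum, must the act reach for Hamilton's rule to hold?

4

r to a half-sibling = 0.25 (half-sibs share one parent — one path of length 2: r = (1/2)^2 = 1/4).
Hamilton's rule: n·r·B > C  ⇒  n > C/(r·B) = 0.0995/(0.25·0.118) = 3.373.
The smallest integer exceeding 3.373 is 4.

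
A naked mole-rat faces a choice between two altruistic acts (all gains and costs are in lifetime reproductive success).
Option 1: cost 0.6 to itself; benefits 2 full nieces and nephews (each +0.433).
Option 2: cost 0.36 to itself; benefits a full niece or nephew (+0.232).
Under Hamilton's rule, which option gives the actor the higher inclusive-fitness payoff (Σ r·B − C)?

Option 1: r to a full niece or nephew = 0.25.
Option 1: Σ r·B − C = (2·0.25·0.433) − 0.6 = -0.3835.
Option 2: r to a full niece or nephew = 0.25.
Option 2: Σ r·B − C = (1·0.25·0.232) − 0.36 = -0.302.
Option 2 has the higher net inclusive-fitness payoff.

Option 2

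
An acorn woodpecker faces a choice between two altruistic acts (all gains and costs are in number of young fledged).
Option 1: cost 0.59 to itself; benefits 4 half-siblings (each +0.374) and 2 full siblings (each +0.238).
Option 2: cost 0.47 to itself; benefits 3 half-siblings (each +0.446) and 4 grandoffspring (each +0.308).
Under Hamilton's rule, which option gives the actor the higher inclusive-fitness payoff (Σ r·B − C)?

Option 1: r to a half-sibling = 0.25.
Option 1: r to a full sibling = 0.5.
Option 1: Σ r·B − C = (4·0.25·0.374 + 2·0.5·0.238) − 0.59 = 0.022.
Option 2: r to a half-sibling = 0.25.
Option 2: r to a grandoffspring = 0.25.
Option 2: Σ r·B − C = (3·0.25·0.446 + 4·0.25·0.308) − 0.47 = 0.1725.
Option 2 has the higher net inclusive-fitness payoff.

Option 2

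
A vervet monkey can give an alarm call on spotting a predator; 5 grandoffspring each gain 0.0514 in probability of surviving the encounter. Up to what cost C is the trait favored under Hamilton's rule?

0.06425

r to a grandoffspring = 1/4 (two parent–offspring links: r = (1/2)^2 = 1/4).
Hamilton's rule: n·r·B > C, so the trait is favored while C < n·r·B = 5·0.25·0.0514 = 0.06425.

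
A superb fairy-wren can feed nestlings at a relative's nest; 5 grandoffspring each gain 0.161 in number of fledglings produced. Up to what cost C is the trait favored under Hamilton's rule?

0.20125

r to a grandoffspring = 1/4 (two parent–offspring links: r = (1/2)^2 = 1/4).
Hamilton's rule: n·r·B > C, so the trait is favored while C < n·r·B = 5·0.25·0.161 = 0.20125.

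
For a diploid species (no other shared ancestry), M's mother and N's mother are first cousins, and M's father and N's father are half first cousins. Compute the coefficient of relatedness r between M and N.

Relatedness sums over independent paths through distinct common ancestors.
M and N are related in two ways: second cousins through their mothers (r = 1/32) and half second cousins through their fathers (r = 1/64).
r = 1/32 + 1/64 = 0.046875.

0.046875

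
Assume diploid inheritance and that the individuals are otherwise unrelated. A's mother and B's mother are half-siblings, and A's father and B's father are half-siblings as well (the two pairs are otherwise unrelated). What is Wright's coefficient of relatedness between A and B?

0.125

Wright's path rule: contributions from independent ancestry routes add.
A and B are related in two ways: half first cousins through their mothers (r = 1/16) and half first cousins through their fathers (r = 1/16).
r = 1/16 + 1/16 = 1/8 = 0.125.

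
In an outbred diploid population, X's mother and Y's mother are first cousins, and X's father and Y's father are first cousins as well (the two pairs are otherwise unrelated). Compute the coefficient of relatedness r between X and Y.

0.0625

Wright's path rule: contributions from independent ancestry routes add.
X and Y are related in two ways: second cousins through their mothers (r = 1/32) and second cousins through their fathers (r = 1/32).
r = 1/32 + 1/32 = 0.0625.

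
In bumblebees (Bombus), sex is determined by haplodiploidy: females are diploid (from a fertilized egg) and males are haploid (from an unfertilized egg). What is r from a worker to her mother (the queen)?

0.5

One meiotic link between diploid queen and diploid daughter: r = 1/2.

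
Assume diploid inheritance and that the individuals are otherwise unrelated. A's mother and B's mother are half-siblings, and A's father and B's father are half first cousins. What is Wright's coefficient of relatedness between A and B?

With two independent routes of shared ancestry, r is the sum of the two contributions.
A and B are related in two ways: half first cousins through their mothers (r = 1/16) and half second cousins through their fathers (r = 1/64).
r = 1/16 + 1/64 = 5/64 = 0.078125.

0.078125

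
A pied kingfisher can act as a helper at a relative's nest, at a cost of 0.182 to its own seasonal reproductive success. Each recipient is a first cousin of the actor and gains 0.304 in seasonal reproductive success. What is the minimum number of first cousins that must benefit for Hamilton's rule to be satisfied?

r to a first cousin = 0.125 (first cousins share one grandparent pair — two paths of length 4: r = 2·(1/2)^4 = 1/8).
Hamilton's rule: n·r·B > C  ⇒  n > C/(r·B) = 0.182/(0.125·0.304) = 4.789.
The smallest integer exceeding 4.789 is 5.

5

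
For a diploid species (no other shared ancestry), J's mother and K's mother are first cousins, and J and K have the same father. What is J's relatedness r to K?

Wright's path rule: contributions from independent ancestry routes add.
J and K are related in two ways: second cousins through their mothers (r = 1/32) and half-sibs through their shared father (r = 1/4).
r = 1/32 + 1/4 = 0.28125.

0.28125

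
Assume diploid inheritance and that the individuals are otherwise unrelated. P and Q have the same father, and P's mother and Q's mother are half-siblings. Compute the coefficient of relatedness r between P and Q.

0.3125

Independent pedigree routes through distinct common ancestors add.
P and Q are related in two ways: half-sibs through their shared father (r = 1/4) and half first cousins through their mothers (r = 1/16).
r = 1/4 + 1/16 = 0.3125.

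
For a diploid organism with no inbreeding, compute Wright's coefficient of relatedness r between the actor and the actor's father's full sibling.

Each parent–offspring link contributes a factor of 1/2, and independent paths through distinct common ancestors add.
Full aunt/uncle↔niece/nephew: two paths of length 3 through the shared grandparent pair: r = 2·(1/2)^3 = 1/4.

0.25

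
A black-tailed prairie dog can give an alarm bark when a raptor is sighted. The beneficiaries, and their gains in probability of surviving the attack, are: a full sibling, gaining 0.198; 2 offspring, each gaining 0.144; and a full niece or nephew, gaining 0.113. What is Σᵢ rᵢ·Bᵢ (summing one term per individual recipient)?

r to a full sibling = 0.5 (full sibs share both parents — two paths of length 2: r = 2·(1/2)^2 = 1/2).
r to an offspring = 1/2 (one parent–offspring link: r = (1/2)^1 = 1/2).
r to a full niece or nephew = 0.25 (full aunt/uncle↔niece/nephew: two paths of length 3 through the shared grandparent pair: r = 2·(1/2)^3 = 1/4).
Summing one r·B term per recipient: 1·0.5·0.198 + 2·0.5·0.144 + 1·0.25·0.113 = 0.27125.

0.27125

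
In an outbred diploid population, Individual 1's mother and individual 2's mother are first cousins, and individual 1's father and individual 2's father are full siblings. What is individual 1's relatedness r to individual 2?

Independent pedigree routes through distinct common ancestors add.
Individual 1 and individual 2 are related in two ways: second cousins through their mothers (r = 1/32) and first cousins through their fathers (r = 1/8).
r = 1/32 + 1/8 = 0.15625.

0.15625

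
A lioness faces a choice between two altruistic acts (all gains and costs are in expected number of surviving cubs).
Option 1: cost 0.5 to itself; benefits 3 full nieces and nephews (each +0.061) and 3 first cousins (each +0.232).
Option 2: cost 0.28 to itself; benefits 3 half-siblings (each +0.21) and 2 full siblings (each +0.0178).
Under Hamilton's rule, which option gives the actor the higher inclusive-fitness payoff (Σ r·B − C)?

Option 1: r to a full niece or nephew = 0.25.
Option 1: r to a first cousin = 0.125.
Option 1: Σ r·B − C = (3·0.25·0.061 + 3·0.125·0.232) − 0.5 = -0.36725.
Option 2: r to a half-sibling = 0.25.
Option 2: r to a full sibling = 0.5.
Option 2: Σ r·B − C = (3·0.25·0.21 + 2·0.5·0.0178) − 0.28 = -0.1047.
Option 2 has the higher net inclusive-fitness payoff.

Option 2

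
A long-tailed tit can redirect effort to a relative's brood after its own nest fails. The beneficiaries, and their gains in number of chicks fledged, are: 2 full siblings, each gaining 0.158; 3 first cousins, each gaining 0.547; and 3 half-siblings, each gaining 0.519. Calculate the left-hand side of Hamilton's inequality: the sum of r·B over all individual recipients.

r to a full sibling = 0.5 (full sibs share both parents — two paths of length 2: r = 2·(1/2)^2 = 1/2).
r to a first cousin = 0.125 (first cousins share one grandparent pair — two paths of length 4: r = 2·(1/2)^4 = 1/8).
r to a half-sibling = 0.25 (half-sibs share one parent — one path of length 2: r = (1/2)^2 = 1/4).
Summing one r·B term per recipient: 2·0.5·0.158 + 3·0.125·0.547 + 3·0.25·0.519 = 0.752375.

0.752375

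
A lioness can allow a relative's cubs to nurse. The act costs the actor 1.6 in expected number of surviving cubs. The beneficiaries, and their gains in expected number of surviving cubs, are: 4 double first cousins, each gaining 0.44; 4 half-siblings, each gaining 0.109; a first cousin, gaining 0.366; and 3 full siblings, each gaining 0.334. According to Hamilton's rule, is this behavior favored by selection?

Hamilton's rule: the trait is favored when the sum of r·B over every recipient exceeds the actor's cost C.
r to a double first cousin = 1/4 (double first cousins share both grandparent pairs — four paths of length 4: r = 4·(1/2)^4 = 1/4).
r to a half-sibling = 1/4 (half-sibs share one parent — one path of length 2: r = (1/2)^2 = 1/4).
r to a first cousin = 0.125 (first cousins share one grandparent pair — two paths of length 4: r = 2·(1/2)^4 = 1/8).
r to a full sibling = 0.5 (full sibs share both parents — two paths of length 2: r = 2·(1/2)^2 = 1/2).
Summing one r·B term per recipient: 4·0.25·0.44 + 4·0.25·0.109 + 1·0.125·0.366 + 3·0.5·0.334 = 1.09575.
1.09575 < 1.6: the indirect benefit is less than the cost.

No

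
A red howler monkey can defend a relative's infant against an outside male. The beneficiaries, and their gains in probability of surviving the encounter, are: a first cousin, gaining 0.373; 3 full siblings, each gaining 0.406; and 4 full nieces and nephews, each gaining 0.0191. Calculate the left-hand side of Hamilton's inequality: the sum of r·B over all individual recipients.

r to a first cousin = 0.125 (first cousins share one grandparent pair — two paths of length 4: r = 2·(1/2)^4 = 1/8).
r to a full sibling = 1/2 (full sibs share both parents — two paths of length 2: r = 2·(1/2)^2 = 1/2).
r to a full niece or nephew = 1/4 (full aunt/uncle↔niece/nephew: two paths of length 3 through the shared grandparent pair: r = 2·(1/2)^3 = 1/4).
Summing one r·B term per recipient: 1·0.125·0.373 + 3·0.5·0.406 + 4·0.25·0.0191 = 0.674725.

0.674725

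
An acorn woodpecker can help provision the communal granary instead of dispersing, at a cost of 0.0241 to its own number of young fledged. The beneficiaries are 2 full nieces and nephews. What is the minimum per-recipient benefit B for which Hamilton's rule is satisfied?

0.0482

r to a full niece or nephew = 1/4 (full aunt/uncle↔niece/nephew: two paths of length 3 through the shared grandparent pair: r = 2·(1/2)^3 = 1/4).
Hamilton's rule with n recipients of equal r: n·r·B > C, so B > C/(n·r) = 0.0241/(2·0.25) = 0.0482.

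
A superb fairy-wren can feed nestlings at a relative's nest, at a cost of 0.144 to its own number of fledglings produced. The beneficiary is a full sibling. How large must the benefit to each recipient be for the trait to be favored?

0.288

r to a full sibling = 0.5 (full sibs share both parents — two paths of length 2: r = 2·(1/2)^2 = 1/2).
Hamilton's rule with n recipients of equal r: n·r·B > C, so B > C/(n·r) = 0.144/(1·0.5) = 0.288.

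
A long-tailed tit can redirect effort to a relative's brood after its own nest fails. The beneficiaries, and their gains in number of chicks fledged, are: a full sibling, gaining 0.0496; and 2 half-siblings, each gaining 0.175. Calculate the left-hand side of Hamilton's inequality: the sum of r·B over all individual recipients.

r to a full sibling = 1/2 (full sibs share both parents — two paths of length 2: r = 2·(1/2)^2 = 1/2).
r to a half-sibling = 0.25 (half-sibs share one parent — one path of length 2: r = (1/2)^2 = 1/4).
Summing one r·B term per recipient: 1·0.5·0.0496 + 2·0.25·0.175 = 0.1123.

0.1123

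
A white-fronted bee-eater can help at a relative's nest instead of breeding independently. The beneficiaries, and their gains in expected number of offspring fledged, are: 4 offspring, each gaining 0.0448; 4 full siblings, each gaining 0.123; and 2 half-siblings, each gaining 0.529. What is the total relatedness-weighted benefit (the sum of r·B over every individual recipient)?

0.6001

r to an offspring = 0.5 (one parent–offspring link: r = (1/2)^1 = 1/2).
r to a full sibling = 1/2 (full sibs share both parents — two paths of length 2: r = 2·(1/2)^2 = 1/2).
r to a half-sibling = 0.25 (half-sibs share one parent — one path of length 2: r = (1/2)^2 = 1/4).
Summing one r·B term per recipient: 4·0.5·0.0448 + 4·0.5·0.123 + 2·0.25·0.529 = 0.6001.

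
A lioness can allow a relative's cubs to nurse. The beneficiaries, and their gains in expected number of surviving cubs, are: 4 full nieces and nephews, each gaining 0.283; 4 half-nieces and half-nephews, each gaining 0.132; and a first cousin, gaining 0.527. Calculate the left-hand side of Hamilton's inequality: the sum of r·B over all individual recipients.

0.414875

r to a full niece or nephew = 1/4 (full aunt/uncle↔niece/nephew: two paths of length 3 through the shared grandparent pair: r = 2·(1/2)^3 = 1/4).
r to a half-niece or half-nephew = 0.125 (half-aunt/uncle↔niece/nephew: one path of length 3: r = (1/2)^3 = 1/8).
r to a first cousin = 1/8 (first cousins share one grandparent pair — two paths of length 4: r = 2·(1/2)^4 = 1/8).
Summing one r·B term per recipient: 4·0.25·0.283 + 4·0.125·0.132 + 1·0.125·0.527 = 0.414875.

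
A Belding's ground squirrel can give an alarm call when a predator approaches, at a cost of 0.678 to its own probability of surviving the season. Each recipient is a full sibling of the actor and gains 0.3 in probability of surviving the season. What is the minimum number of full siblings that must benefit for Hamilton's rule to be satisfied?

r to a full sibling = 1/2 (full sibs share both parents — two paths of length 2: r = 2·(1/2)^2 = 1/2).
Hamilton's rule: n·r·B > C  ⇒  n > C/(r·B) = 0.678/(0.5·0.3) = 4.52.
The smallest integer exceeding 4.52 is 5.

5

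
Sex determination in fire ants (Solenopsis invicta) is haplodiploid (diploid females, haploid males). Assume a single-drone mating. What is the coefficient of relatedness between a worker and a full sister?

0.75

Haplodiploid full sisters inherit their father's entire haploid genome identically (contributing 1/2) and on average half of their mother's contribution (1/2 · 1/2 = 1/4); r = 1/2 + 1/4 = 3/4.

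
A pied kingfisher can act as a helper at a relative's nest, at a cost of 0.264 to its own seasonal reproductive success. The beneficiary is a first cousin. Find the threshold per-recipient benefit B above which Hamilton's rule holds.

2.112

r to a first cousin = 1/8 (first cousins share one grandparent pair — two paths of length 4: r = 2·(1/2)^4 = 1/8).
Hamilton's rule with n recipients of equal r: n·r·B > C, so B > C/(n·r) = 0.264/(1·0.125) = 2.112.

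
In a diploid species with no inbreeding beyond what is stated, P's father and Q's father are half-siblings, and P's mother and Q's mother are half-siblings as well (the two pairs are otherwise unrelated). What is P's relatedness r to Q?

Wright's path rule: contributions from independent ancestry routes add.
P and Q are related in two ways: half first cousins through their fathers (r = 1/16) and half first cousins through their mothers (r = 1/16).
r = 1/16 + 1/16 = 0.125.

0.125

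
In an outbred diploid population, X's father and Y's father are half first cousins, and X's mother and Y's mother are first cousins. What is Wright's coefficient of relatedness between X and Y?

0.046875

Independent pedigree routes through distinct common ancestors add.
X and Y are related in two ways: half second cousins through their fathers (r = 1/64) and second cousins through their mothers (r = 1/32).
r = 1/64 + 1/32 = 3/64 = 0.046875.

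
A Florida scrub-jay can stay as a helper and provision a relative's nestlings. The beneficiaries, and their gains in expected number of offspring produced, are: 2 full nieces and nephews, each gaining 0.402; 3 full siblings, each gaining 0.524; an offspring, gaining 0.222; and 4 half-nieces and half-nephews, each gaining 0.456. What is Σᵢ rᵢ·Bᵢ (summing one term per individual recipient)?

r to a full niece or nephew = 0.25 (full aunt/uncle↔niece/nephew: two paths of length 3 through the shared grandparent pair: r = 2·(1/2)^3 = 1/4).
r to a full sibling = 1/2 (full sibs share both parents — two paths of length 2: r = 2·(1/2)^2 = 1/2).
r to an offspring = 0.5 (one parent–offspring link: r = (1/2)^1 = 1/2).
r to a half-niece or half-nephew = 1/8 (half-aunt/uncle↔niece/nephew: one path of length 3: r = (1/2)^3 = 1/8).
Summing one r·B term per recipient: 2·0.25·0.402 + 3·0.5·0.524 + 1·0.5·0.222 + 4·0.125·0.456 = 1.326.

1.326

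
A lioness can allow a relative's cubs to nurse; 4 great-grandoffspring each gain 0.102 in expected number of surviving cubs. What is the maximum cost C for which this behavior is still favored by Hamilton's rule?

0.051

r to a great-grandoffspring = 0.125 (three parent–offspring links: r = (1/2)^3 = 1/8).
Hamilton's rule: n·r·B > C, so the trait is favored while C < n·r·B = 4·0.125·0.102 = 0.051.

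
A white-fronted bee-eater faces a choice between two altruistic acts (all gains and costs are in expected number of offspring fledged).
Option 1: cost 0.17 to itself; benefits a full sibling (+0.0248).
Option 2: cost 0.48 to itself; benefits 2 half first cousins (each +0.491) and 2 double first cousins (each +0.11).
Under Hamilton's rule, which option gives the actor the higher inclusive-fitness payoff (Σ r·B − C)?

Option 1

Option 1: r to a full sibling = 0.5.
Option 1: Σ r·B − C = (1·0.5·0.0248) − 0.17 = -0.1576.
Option 2: r to a half first cousin = 0.0625.
Option 2: r to a double first cousin = 0.25.
Option 2: Σ r·B − C = (2·0.0625·0.491 + 2·0.25·0.11) − 0.48 = -0.363625.
Option 1 has the higher net inclusive-fitness payoff.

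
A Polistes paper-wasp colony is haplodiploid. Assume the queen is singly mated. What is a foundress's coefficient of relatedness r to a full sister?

Haplodiploid full sisters inherit their father's entire haploid genome identically (contributing 1/2) and on average half of their mother's contribution (1/2 · 1/2 = 1/4); r = 1/2 + 1/4 = 3/4.

0.75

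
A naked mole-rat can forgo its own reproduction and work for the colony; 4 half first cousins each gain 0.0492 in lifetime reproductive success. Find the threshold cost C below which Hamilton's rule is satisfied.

0.0123

r to a half first cousin = 0.0625 (half first cousins share one grandparent — one path of length 4: r = (1/2)^4 = 1/16).
Hamilton's rule: n·r·B > C, so the trait is favored while C < n·r·B = 4·0.0625·0.0492 = 0.0123.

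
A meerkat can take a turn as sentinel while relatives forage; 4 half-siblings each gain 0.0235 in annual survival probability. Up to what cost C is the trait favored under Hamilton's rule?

0.0235

r to a half-sibling = 0.25 (half-sibs share one parent — one path of length 2: r = (1/2)^2 = 1/4).
Hamilton's rule: n·r·B > C, so the trait is favored while C < n·r·B = 4·0.25·0.0235 = 0.0235.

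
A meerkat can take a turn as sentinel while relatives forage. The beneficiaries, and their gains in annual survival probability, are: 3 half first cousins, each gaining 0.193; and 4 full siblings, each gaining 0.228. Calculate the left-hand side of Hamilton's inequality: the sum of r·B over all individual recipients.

r to a half first cousin = 1/16 (half first cousins share one grandparent — one path of length 4: r = (1/2)^4 = 1/16).
r to a full sibling = 1/2 (full sibs share both parents — two paths of length 2: r = 2·(1/2)^2 = 1/2).
Summing one r·B term per recipient: 3·0.0625·0.193 + 4·0.5·0.228 = 0.4921875.

0.4921875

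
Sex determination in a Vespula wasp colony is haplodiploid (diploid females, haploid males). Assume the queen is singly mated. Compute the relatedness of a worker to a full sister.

0.75

Haplodiploid full sisters inherit their father's entire haploid genome identically (contributing 1/2) and on average half of their mother's contribution (1/2 · 1/2 = 1/4); r = 1/2 + 1/4 = 3/4.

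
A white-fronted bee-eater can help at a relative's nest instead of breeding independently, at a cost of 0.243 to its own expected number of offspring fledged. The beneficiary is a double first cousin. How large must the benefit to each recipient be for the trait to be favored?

0.972

r to a double first cousin = 0.25 (double first cousins share both grandparent pairs — four paths of length 4: r = 4·(1/2)^4 = 1/4).
Hamilton's rule with n recipients of equal r: n·r·B > C, so B > C/(n·r) = 0.243/(1·0.25) = 0.972.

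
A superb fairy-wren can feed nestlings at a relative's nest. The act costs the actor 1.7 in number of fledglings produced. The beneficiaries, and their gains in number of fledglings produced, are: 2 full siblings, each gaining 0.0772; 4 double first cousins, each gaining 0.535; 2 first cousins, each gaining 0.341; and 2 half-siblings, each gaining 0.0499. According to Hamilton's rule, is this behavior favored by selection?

No

Hamilton's rule: the trait is favored when the sum of r·B over every recipient exceeds the actor's cost C.
r to a full sibling = 0.5 (full sibs share both parents — two paths of length 2: r = 2·(1/2)^2 = 1/2).
r to a double first cousin = 0.25 (double first cousins share both grandparent pairs — four paths of length 4: r = 4·(1/2)^4 = 1/4).
r to a first cousin = 1/8 (first cousins share one grandparent pair — two paths of length 4: r = 2·(1/2)^4 = 1/8).
r to a half-sibling = 0.25 (half-sibs share one parent — one path of length 2: r = (1/2)^2 = 1/4).
Summing one r·B term per recipient: 2·0.5·0.0772 + 4·0.25·0.535 + 2·0.125·0.341 + 2·0.25·0.0499 = 0.7224.
0.7224 < 1.7: the indirect benefit is less than the cost.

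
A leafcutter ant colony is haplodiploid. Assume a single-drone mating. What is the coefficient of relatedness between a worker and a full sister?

Haplodiploid full sisters inherit their father's entire haploid genome identically (contributing 1/2) and on average half of their mother's contribution (1/2 · 1/2 = 1/4); r = 1/2 + 1/4 = 3/4.

0.75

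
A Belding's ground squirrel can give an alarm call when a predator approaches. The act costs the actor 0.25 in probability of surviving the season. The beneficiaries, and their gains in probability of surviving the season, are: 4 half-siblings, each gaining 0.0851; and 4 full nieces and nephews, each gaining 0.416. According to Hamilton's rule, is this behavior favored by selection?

Yes

Hamilton's rule: the trait is favored when the sum of r·B over every recipient exceeds the actor's cost C.
r to a half-sibling = 1/4 (half-sibs share one parent — one path of length 2: r = (1/2)^2 = 1/4).
r to a full niece or nephew = 1/4 (full aunt/uncle↔niece/nephew: two paths of length 3 through the shared grandparent pair: r = 2·(1/2)^3 = 1/4).
Summing one r·B term per recipient: 4·0.25·0.0851 + 4·0.25·0.416 = 0.5011.
0.5011 > 0.25: the indirect benefit exceeds the cost.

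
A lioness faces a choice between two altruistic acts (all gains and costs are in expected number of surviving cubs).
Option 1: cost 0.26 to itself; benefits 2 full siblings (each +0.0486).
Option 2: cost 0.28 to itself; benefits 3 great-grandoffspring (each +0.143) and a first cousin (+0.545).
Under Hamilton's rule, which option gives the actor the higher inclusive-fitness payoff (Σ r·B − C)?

Option 1: r to a full sibling = 0.5.
Option 1: Σ r·B − C = (2·0.5·0.0486) − 0.26 = -0.2114.
Option 2: r to a great-grandoffspring = 0.125.
Option 2: r to a first cousin = 0.125.
Option 2: Σ r·B − C = (3·0.125·0.143 + 1·0.125·0.545) − 0.28 = -0.15825.
Option 2 has the higher net inclusive-fitness payoff.

Option 2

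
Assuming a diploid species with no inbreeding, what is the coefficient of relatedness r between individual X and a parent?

One parent–offspring link: r = (1/2)^1 = 1/2.

0.5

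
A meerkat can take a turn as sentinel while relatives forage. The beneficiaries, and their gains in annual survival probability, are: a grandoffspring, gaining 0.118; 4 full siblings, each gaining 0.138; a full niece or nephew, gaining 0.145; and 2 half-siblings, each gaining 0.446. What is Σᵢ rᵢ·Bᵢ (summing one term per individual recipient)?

r to a grandoffspring = 1/4 (two parent–offspring links: r = (1/2)^2 = 1/4).
r to a full sibling = 1/2 (full sibs share both parents — two paths of length 2: r = 2·(1/2)^2 = 1/2).
r to a full niece or nephew = 0.25 (full aunt/uncle↔niece/nephew: two paths of length 3 through the shared grandparent pair: r = 2·(1/2)^3 = 1/4).
r to a half-sibling = 0.25 (half-sibs share one parent — one path of length 2: r = (1/2)^2 = 1/4).
Summing one r·B term per recipient: 1·0.25·0.118 + 4·0.5·0.138 + 1·0.25·0.145 + 2·0.25·0.446 = 0.56475.

0.56475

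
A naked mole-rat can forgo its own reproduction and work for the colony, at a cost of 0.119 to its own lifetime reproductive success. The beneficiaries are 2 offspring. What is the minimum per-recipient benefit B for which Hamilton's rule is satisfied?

r to an offspring = 0.5 (one parent–offspring link: r = (1/2)^1 = 1/2).
Hamilton's rule with n recipients of equal r: n·r·B > C, so B > C/(n·r) = 0.119/(2·0.5) = 0.119.

0.119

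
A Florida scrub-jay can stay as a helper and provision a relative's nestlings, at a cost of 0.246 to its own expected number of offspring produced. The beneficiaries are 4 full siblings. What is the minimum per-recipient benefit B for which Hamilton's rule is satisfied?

r to a full sibling = 1/2 (full sibs share both parents — two paths of length 2: r = 2·(1/2)^2 = 1/2).
Hamilton's rule with n recipients of equal r: n·r·B > C, so B > C/(n·r) = 0.246/(4·0.5) = 0.123.

0.123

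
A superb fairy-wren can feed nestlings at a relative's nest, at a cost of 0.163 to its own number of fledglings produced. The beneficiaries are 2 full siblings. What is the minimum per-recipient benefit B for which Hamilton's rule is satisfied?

r to a full sibling = 1/2 (full sibs share both parents — two paths of length 2: r = 2·(1/2)^2 = 1/2).
Hamilton's rule with n recipients of equal r: n·r·B > C, so B > C/(n·r) = 0.163/(2·0.5) = 0.163.

0.163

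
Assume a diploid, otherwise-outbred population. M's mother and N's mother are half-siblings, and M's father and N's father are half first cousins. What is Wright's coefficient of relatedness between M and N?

Relatedness sums over independent paths through distinct common ancestors.
M and N are related in two ways: half first cousins through their mothers (r = 1/16) and half second cousins through their fathers (r = 1/64).
r = 1/16 + 1/64 = 0.078125.

0.078125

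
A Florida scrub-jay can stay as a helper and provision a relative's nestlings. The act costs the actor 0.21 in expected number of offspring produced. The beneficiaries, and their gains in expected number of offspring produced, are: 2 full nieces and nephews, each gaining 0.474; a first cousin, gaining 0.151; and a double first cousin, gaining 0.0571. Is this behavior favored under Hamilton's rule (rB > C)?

Yes

Hamilton's rule: the trait is favored when the sum of r·B over every recipient exceeds the actor's cost C.
r to a full niece or nephew = 0.25 (full aunt/uncle↔niece/nephew: two paths of length 3 through the shared grandparent pair: r = 2·(1/2)^3 = 1/4).
r to a first cousin = 0.125 (first cousins share one grandparent pair — two paths of length 4: r = 2·(1/2)^4 = 1/8).
r to a double first cousin = 0.25 (double first cousins share both grandparent pairs — four paths of length 4: r = 4·(1/2)^4 = 1/4).
Summing one r·B term per recipient: 2·0.25·0.474 + 1·0.125·0.151 + 1·0.25·0.0571 = 0.27015.
0.27015 > 0.21: the indirect benefit exceeds the cost.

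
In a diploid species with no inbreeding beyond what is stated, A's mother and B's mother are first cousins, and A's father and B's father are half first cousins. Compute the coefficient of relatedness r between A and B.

0.046875

Wright's path rule: contributions from independent ancestry routes add.
A and B are related in two ways: second cousins through their mothers (r = 1/32) and half second cousins through their fathers (r = 1/64).
r = 1/32 + 1/64 = 0.046875.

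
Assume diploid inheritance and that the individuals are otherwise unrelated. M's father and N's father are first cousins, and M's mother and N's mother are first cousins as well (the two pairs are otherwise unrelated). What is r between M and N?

0.0625

Relatedness sums over independent paths through distinct common ancestors.
M and N are related in two ways: second cousins through their fathers (r = 1/32) and second cousins through their mothers (r = 1/32).
r = 1/32 + 1/32 = 0.0625.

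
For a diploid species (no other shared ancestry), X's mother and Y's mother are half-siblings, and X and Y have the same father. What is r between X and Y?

With two independent routes of shared ancestry, r is the sum of the two contributions.
X and Y are related in two ways: half first cousins through their mothers (r = 1/16) and half-sibs through their shared father (r = 1/4).
r = 1/16 + 1/4 = 5/16 = 0.3125.

0.3125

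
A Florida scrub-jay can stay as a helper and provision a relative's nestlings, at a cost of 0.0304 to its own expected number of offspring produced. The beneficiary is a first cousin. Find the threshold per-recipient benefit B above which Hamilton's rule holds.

0.2432

r to a first cousin = 1/8 (first cousins share one grandparent pair — two paths of length 4: r = 2·(1/2)^4 = 1/8).
Hamilton's rule with n recipients of equal r: n·r·B > C, so B > C/(n·r) = 0.0304/(1·0.125) = 0.2432.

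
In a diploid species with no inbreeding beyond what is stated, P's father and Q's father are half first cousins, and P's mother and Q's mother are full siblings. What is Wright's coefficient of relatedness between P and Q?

0.140625

Independent pedigree routes through distinct common ancestors add.
P and Q are related in two ways: half second cousins through their fathers (r = 1/64) and first cousins through their mothers (r = 1/8).
r = 1/64 + 1/8 = 0.140625.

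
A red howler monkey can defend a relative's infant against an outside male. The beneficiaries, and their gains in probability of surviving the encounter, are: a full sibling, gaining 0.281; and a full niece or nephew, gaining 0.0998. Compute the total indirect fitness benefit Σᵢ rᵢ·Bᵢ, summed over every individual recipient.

0.16545

r to a full sibling = 1/2 (full sibs share both parents — two paths of length 2: r = 2·(1/2)^2 = 1/2).
r to a full niece or nephew = 1/4 (full aunt/uncle↔niece/nephew: two paths of length 3 through the shared grandparent pair: r = 2·(1/2)^3 = 1/4).
Summing one r·B term per recipient: 1·0.5·0.281 + 1·0.25·0.0998 = 0.16545.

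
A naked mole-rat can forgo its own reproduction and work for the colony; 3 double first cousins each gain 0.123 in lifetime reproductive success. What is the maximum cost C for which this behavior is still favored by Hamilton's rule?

0.09225

r to a double first cousin = 0.25 (double first cousins share both grandparent pairs — four paths of length 4: r = 4·(1/2)^4 = 1/4).
Hamilton's rule: n·r·B > C, so the trait is favored while C < n·r·B = 3·0.25·0.123 = 0.09225.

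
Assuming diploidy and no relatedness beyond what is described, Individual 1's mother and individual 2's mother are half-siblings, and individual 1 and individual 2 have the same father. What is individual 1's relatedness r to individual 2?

0.3125

Wright's path rule: contributions from independent ancestry routes add.
Individual 1 and individual 2 are related in two ways: half first cousins through their mothers (r = 1/16) and half-sibs through their shared father (r = 1/4).
r = 1/16 + 1/4 = 5/16 = 0.3125.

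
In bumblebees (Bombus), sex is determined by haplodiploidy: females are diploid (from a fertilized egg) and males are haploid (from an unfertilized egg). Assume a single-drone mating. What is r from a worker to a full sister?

0.75

Haplodiploid full sisters inherit their father's entire haploid genome identically (contributing 1/2) and on average half of their mother's contribution (1/2 · 1/2 = 1/4); r = 1/2 + 1/4 = 3/4.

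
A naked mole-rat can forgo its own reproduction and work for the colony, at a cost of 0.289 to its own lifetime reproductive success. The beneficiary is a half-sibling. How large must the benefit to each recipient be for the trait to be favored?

1.156

r to a half-sibling = 1/4 (half-sibs share one parent — one path of length 2: r = (1/2)^2 = 1/4).
Hamilton's rule with n recipients of equal r: n·r·B > C, so B > C/(n·r) = 0.289/(1·0.25) = 1.156.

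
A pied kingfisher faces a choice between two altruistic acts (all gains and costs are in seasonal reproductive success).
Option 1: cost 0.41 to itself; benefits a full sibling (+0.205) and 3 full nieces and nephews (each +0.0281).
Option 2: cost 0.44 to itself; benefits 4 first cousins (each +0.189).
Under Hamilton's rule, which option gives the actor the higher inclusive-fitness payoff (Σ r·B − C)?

Option 1

Option 1: r to a full sibling = 0.5.
Option 1: r to a full niece or nephew = 0.25.
Option 1: Σ r·B − C = (1·0.5·0.205 + 3·0.25·0.0281) − 0.41 = -0.286425.
Option 2: r to a first cousin = 0.125.
Option 2: Σ r·B − C = (4·0.125·0.189) − 0.44 = -0.3455.
Option 1 has the higher net inclusive-fitness payoff.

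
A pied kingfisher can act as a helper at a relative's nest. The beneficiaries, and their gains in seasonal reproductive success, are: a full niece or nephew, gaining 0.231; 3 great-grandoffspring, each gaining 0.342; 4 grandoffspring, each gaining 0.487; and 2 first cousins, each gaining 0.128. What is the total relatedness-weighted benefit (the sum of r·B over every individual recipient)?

r to a full niece or nephew = 1/4 (full aunt/uncle↔niece/nephew: two paths of length 3 through the shared grandparent pair: r = 2·(1/2)^3 = 1/4).
r to a great-grandoffspring = 1/8 (three parent–offspring links: r = (1/2)^3 = 1/8).
r to a grandoffspring = 1/4 (two parent–offspring links: r = (1/2)^2 = 1/4).
r to a first cousin = 1/8 (first cousins share one grandparent pair — two paths of length 4: r = 2·(1/2)^4 = 1/8).
Summing one r·B term per recipient: 1·0.25·0.231 + 3·0.125·0.342 + 4·0.25·0.487 + 2·0.125·0.128 = 0.705.

0.705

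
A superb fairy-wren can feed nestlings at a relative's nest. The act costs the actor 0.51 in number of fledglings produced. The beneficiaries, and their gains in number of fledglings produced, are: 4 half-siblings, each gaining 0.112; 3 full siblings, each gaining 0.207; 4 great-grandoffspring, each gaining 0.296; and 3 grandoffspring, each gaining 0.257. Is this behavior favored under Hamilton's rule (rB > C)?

Hamilton's rule: the trait is favored when the sum of r·B over every recipient exceeds the actor's cost C.
r to a half-sibling = 1/4 (half-sibs share one parent — one path of length 2: r = (1/2)^2 = 1/4).
r to a full sibling = 1/2 (full sibs share both parents — two paths of length 2: r = 2·(1/2)^2 = 1/2).
r to a great-grandoffspring = 0.125 (three parent–offspring links: r = (1/2)^3 = 1/8).
r to a grandoffspring = 1/4 (two parent–offspring links: r = (1/2)^2 = 1/4).
Summing one r·B term per recipient: 4·0.25·0.112 + 3·0.5·0.207 + 4·0.125·0.296 + 3·0.25·0.257 = 0.76325.
0.76325 > 0.51: the indirect benefit exceeds the cost.

Yes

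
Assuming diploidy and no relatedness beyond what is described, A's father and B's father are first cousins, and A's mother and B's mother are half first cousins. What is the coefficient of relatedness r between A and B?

0.046875

Relatedness sums over independent paths through distinct common ancestors.
A and B are related in two ways: second cousins through their fathers (r = 1/32) and half second cousins through their mothers (r = 1/64).
r = 1/32 + 1/64 = 0.046875.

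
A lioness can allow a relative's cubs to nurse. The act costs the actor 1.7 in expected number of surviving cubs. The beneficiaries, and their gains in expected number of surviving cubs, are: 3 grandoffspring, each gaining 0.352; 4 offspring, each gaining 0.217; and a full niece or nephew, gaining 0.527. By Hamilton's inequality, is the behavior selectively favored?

Hamilton's rule: the trait is favored when the sum of r·B over every recipient exceeds the actor's cost C.
r to a grandoffspring = 0.25 (two parent–offspring links: r = (1/2)^2 = 1/4).
r to an offspring = 0.5 (one parent–offspring link: r = (1/2)^1 = 1/2).
r to a full niece or nephew = 0.25 (full aunt/uncle↔niece/nephew: two paths of length 3 through the shared grandparent pair: r = 2·(1/2)^3 = 1/4).
Summing one r·B term per recipient: 3·0.25·0.352 + 4·0.5·0.217 + 1·0.25·0.527 = 0.82975.
0.82975 < 1.7: the indirect benefit is less than the cost.

No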